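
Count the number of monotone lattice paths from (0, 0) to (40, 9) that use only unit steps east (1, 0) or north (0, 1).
Number of paths = 2054455634

A monotone lattice path from (0, 0) to (40, 9) consists of 40 east steps and 9 north steps in some order, so it is determined by which 40 of the 49 steps are east. The count is C(49, 40) = 2054455634.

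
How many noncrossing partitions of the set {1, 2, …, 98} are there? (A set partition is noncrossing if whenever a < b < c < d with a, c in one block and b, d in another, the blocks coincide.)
C_98 = 57743358069601357782187700608042856334020731624756611000

These noncrossing partitions are counted by the Catalan number C_n = (1/(n + 1)) · C(2n, n). For n = 98: C_98 = (1/99) · C(196, 98) = 5716592448890534420436582360196242777068052430850904489000/99 = 57743358069601357782187700608042856334020731624756611000.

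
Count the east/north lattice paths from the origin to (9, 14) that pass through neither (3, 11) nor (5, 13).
Number of paths = 754694

Inclusion–exclusion. Total paths: C(23, 9) = 817190. Through P₁: C(14, 3)·C(9, 6) = 30576. Through P₂: C(18, 5)·C(5, 4) = 42840. Since P₁ is strictly southwest of P₂, a monotone path through both must visit P₁ then P₂; paths through both = C(14, 3)·C(4, 2)·C(5, 4) = 10920. Avoid both = 817190 − 30576 − 42840 + 10920 = 754694.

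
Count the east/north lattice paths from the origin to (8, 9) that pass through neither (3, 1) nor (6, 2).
Number of paths = 18730

Inclusion–exclusion. Total paths: C(17, 8) = 24310. Through P₁: C(4, 3)·C(13, 5) = 5148. Through P₂: C(8, 6)·C(9, 2) = 1008. Since P₁ is strictly southwest of P₂, a monotone path through both must visit P₁ then P₂; paths through both = C(4, 3)·C(4, 3)·C(9, 2) = 576. Avoid both = 24310 − 5148 − 1008 + 576 = 18730.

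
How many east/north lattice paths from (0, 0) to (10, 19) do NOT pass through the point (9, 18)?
Number of paths = 10656360

Total paths from (0, 0) to (10, 19): C(29, 10) = 20030010. Paths through (9, 18): (paths (0, 0) → (9, 18)) × (paths (9, 18) → (10, 19)) = C(27, 9) · C(2, 1) = 4686825 · 2 = 9373650. Avoidance count = 20030010 − 9373650 = 10656360.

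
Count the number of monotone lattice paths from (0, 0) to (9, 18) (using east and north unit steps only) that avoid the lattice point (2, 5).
Number of paths = 3058905

Total paths from (0, 0) to (9, 18): C(27, 9) = 4686825. Paths through (2, 5): (paths (0, 0) → (2, 5)) × (paths (2, 5) → (9, 18)) = C(7, 2) · C(20, 7) = 21 · 77520 = 1627920. Avoidance count = 4686825 − 1627920 = 3058905.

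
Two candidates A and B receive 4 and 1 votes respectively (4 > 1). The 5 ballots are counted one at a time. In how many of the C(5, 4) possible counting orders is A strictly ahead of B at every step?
Strict-lead orderings = 3

Total orderings of the 5 votes with 4 for A: C(5, 4) = 5. By the Bertrand ballot formula (Cycle Lemma / reflection principle), the number of orderings in which A is strictly ahead of B throughout is (p − q)/(p + q) · C(p + q, p) = (4 − 1)/(4 + 1) · 5 = 3.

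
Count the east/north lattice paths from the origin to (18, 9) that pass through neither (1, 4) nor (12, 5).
Number of paths = 3268275

Inclusion–exclusion. Total paths: C(27, 18) = 4686825. Through P₁: C(5, 1)·C(22, 17) = 131670. Through P₂: C(17, 12)·C(10, 6) = 1299480. Since P₁ is strictly southwest of P₂, a monotone path through both must visit P₁ then P₂; paths through both = C(5, 1)·C(12, 11)·C(10, 6) = 12600. Avoid both = 4686825 − 131670 − 1299480 + 12600 = 3268275.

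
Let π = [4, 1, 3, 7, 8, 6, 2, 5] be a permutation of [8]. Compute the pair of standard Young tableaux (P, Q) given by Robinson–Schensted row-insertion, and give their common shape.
P = [1, 2, 5, 8] / [3, 6] / [4, 7];  Q = [1, 3, 4, 5] / [2, 6] / [7, 8];  common shape = (4, 2, 2)

Row-insert the values π_1, π_2, … into P one at a time, bumping the leftmost entry strictly greater than the inserted value down to the next row. The recording tableau Q records, in position (i, j), the step at which that cell was added to P.
  Insert 4 (step 1): P = [4];  Q = [1]
  Insert 1 (step 2): P = [1] / [4];  Q = [1] / [2]
  Insert 3 (step 3): P = [1, 3] / [4];  Q = [1, 3] / [2]
  Insert 7 (step 4): P = [1, 3, 7] / [4];  Q = [1, 3, 4] / [2]
  Insert 8 (step 5): P = [1, 3, 7, 8] / [4];  Q = [1, 3, 4, 5] / [2]
  Insert 6 (step 6): P = [1, 3, 6, 8] / [4, 7];  Q = [1, 3, 4, 5] / [2, 6]
  Insert 2 (step 7): P = [1, 2, 6, 8] / [3, 7] / [4];  Q = [1, 3, 4, 5] / [2, 6] / [7]
  Insert 5 (step 8): P = [1, 2, 5, 8] / [3, 6] / [4, 7];  Q = [1, 3, 4, 5] / [2, 6] / [7, 8]
Final shape: (4, 2, 2).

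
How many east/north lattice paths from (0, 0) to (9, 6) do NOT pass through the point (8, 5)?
Number of paths = 2431

Total paths from (0, 0) to (9, 6): C(15, 9) = 5005. Paths through (8, 5): (paths (0, 0) → (8, 5)) × (paths (8, 5) → (9, 6)) = C(13, 8) · C(2, 1) = 1287 · 2 = 2574. Avoidance count = 5005 − 2574 = 2431.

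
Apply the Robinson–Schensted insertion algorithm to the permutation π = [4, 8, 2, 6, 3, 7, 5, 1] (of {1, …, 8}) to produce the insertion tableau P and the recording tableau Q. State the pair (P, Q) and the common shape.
P = [1, 3, 5] / [2, 6, 7] / [4] / [8];  Q = [1, 2, 6] / [3, 4, 7] / [5] / [8];  common shape = (3, 3, 1, 1)

Row-insert the values π_1, π_2, … into P one at a time, bumping the leftmost entry strictly greater than the inserted value down to the next row. The recording tableau Q records, in position (i, j), the step at which that cell was added to P.
  Insert 4 (step 1): P = [4];  Q = [1]
  Insert 8 (step 2): P = [4, 8];  Q = [1, 2]
  Insert 2 (step 3): P = [2, 8] / [4];  Q = [1, 2] / [3]
  Insert 6 (step 4): P = [2, 6] / [4, 8];  Q = [1, 2] / [3, 4]
  Insert 3 (step 5): P = [2, 3] / [4, 6] / [8];  Q = [1, 2] / [3, 4] / [5]
  Insert 7 (step 6): P = [2, 3, 7] / [4, 6] / [8];  Q = [1, 2, 6] / [3, 4] / [5]
  Insert 5 (step 7): P = [2, 3, 5] / [4, 6, 7] / [8];  Q = [1, 2, 6] / [3, 4, 7] / [5]
  Insert 1 (step 8): P = [1, 3, 5] / [2, 6, 7] / [4] / [8];  Q = [1, 2, 6] / [3, 4, 7] / [5] / [8]
Final shape: (3, 3, 1, 1).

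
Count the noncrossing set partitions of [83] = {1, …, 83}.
C_83 = 68854441132780194707888052034668647142985206100

These noncrossing partitions are counted by the Catalan number C_n = (1/(n + 1)) · C(2n, n). For n = 83: C_83 = (1/84) · C(166, 83) = 5783773055153536355462596370912166360010757312400/84 = 68854441132780194707888052034668647142985206100.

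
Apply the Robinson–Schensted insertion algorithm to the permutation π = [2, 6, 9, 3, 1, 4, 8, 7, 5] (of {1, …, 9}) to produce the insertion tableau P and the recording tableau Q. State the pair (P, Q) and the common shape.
P = [1, 3, 4, 5] / [2, 7] / [6, 8] / [9];  Q = [1, 2, 3, 7] / [4, 6] / [5, 8] / [9];  common shape = (4, 2, 2, 1)

Row-insert the values π_1, π_2, … into P one at a time, bumping the leftmost entry strictly greater than the inserted value down to the next row. The recording tableau Q records, in position (i, j), the step at which that cell was added to P.
  Insert 2 (step 1): P = [2];  Q = [1]
  Insert 6 (step 2): P = [2, 6];  Q = [1, 2]
  Insert 9 (step 3): P = [2, 6, 9];  Q = [1, 2, 3]
  Insert 3 (step 4): P = [2, 3, 9] / [6];  Q = [1, 2, 3] / [4]
  Insert 1 (step 5): P = [1, 3, 9] / [2] / [6];  Q = [1, 2, 3] / [4] / [5]
  Insert 4 (step 6): P = [1, 3, 4] / [2, 9] / [6];  Q = [1, 2, 3] / [4, 6] / [5]
  Insert 8 (step 7): P = [1, 3, 4, 8] / [2, 9] / [6];  Q = [1, 2, 3, 7] / [4, 6] / [5]
  Insert 7 (step 8): P = [1, 3, 4, 7] / [2, 8] / [6, 9];  Q = [1, 2, 3, 7] / [4, 6] / [5, 8]
  Insert 5 (step 9): P = [1, 3, 4, 5] / [2, 7] / [6, 8] / [9];  Q = [1, 2, 3, 7] / [4, 6] / [5, 8] / [9]
Final shape: (4, 2, 2, 1).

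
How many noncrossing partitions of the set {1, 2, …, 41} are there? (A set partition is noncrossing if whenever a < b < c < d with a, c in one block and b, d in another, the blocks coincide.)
C_41 = 10113918591637898134020

These noncrossing partitions are counted by the Catalan number C_n = (1/(n + 1)) · C(2n, n). For n = 41: C_41 = (1/42) · C(82, 41) = 424784580848791721628840/42 = 10113918591637898134020.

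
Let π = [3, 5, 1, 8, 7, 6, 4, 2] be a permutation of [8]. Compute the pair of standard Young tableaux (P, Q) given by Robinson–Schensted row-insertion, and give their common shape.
P = [1, 2, 6] / [3, 4] / [5] / [7] / [8];  Q = [1, 2, 4] / [3, 5] / [6] / [7] / [8];  common shape = (3, 2, 1, 1, 1)

Row-insert the values π_1, π_2, … into P one at a time, bumping the leftmost entry strictly greater than the inserted value down to the next row. The recording tableau Q records, in position (i, j), the step at which that cell was added to P.
  Insert 3 (step 1): P = [3];  Q = [1]
  Insert 5 (step 2): P = [3, 5];  Q = [1, 2]
  Insert 1 (step 3): P = [1, 5] / [3];  Q = [1, 2] / [3]
  Insert 8 (step 4): P = [1, 5, 8] / [3];  Q = [1, 2, 4] / [3]
  Insert 7 (step 5): P = [1, 5, 7] / [3, 8];  Q = [1, 2, 4] / [3, 5]
  Insert 6 (step 6): P = [1, 5, 6] / [3, 7] / [8];  Q = [1, 2, 4] / [3, 5] / [6]
  Insert 4 (step 7): P = [1, 4, 6] / [3, 5] / [7] / [8];  Q = [1, 2, 4] / [3, 5] / [6] / [7]
  Insert 2 (step 8): P = [1, 2, 6] / [3, 4] / [5] / [7] / [8];  Q = [1, 2, 4] / [3, 5] / [6] / [7] / [8]
Final shape: (3, 2, 1, 1, 1).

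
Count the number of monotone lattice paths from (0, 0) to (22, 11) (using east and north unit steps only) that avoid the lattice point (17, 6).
Number of paths = 168098076

Total paths from (0, 0) to (22, 11): C(33, 22) = 193536720. Paths through (17, 6): (paths (0, 0) → (17, 6)) × (paths (17, 6) → (22, 11)) = C(23, 17) · C(10, 5) = 100947 · 252 = 25438644. Avoidance count = 193536720 − 25438644 = 168098076.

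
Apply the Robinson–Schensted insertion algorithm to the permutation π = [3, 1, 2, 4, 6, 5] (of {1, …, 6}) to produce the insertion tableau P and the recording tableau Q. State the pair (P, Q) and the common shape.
P = [1, 2, 4, 5] / [3, 6];  Q = [1, 3, 4, 5] / [2, 6];  common shape = (4, 2)

Row-insert the values π_1, π_2, … into P one at a time, bumping the leftmost entry strictly greater than the inserted value down to the next row. The recording tableau Q records, in position (i, j), the step at which that cell was added to P.
  Insert 3 (step 1): P = [3];  Q = [1]
  Insert 1 (step 2): P = [1] / [3];  Q = [1] / [2]
  Insert 2 (step 3): P = [1, 2] / [3];  Q = [1, 3] / [2]
  Insert 4 (step 4): P = [1, 2, 4] / [3];  Q = [1, 3, 4] / [2]
  Insert 6 (step 5): P = [1, 2, 4, 6] / [3];  Q = [1, 3, 4, 5] / [2]
  Insert 5 (step 6): P = [1, 2, 4, 5] / [3, 6];  Q = [1, 3, 4, 5] / [2, 6]
Final shape: (4, 2).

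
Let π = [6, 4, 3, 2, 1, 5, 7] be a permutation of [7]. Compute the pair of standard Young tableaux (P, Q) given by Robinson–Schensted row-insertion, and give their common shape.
P = [1, 5, 7] / [2] / [3] / [4] / [6];  Q = [1, 6, 7] / [2] / [3] / [4] / [5];  common shape = (3, 1, 1, 1, 1)

Row-insert the values π_1, π_2, … into P one at a time, bumping the leftmost entry strictly greater than the inserted value down to the next row. The recording tableau Q records, in position (i, j), the step at which that cell was added to P.
  Insert 6 (step 1): P = [6];  Q = [1]
  Insert 4 (step 2): P = [4] / [6];  Q = [1] / [2]
  Insert 3 (step 3): P = [3] / [4] / [6];  Q = [1] / [2] / [3]
  Insert 2 (step 4): P = [2] / [3] / [4] / [6];  Q = [1] / [2] / [3] / [4]
  Insert 1 (step 5): P = [1] / [2] / [3] / [4] / [6];  Q = [1] / [2] / [3] / [4] / [5]
  Insert 5 (step 6): P = [1, 5] / [2] / [3] / [4] / [6];  Q = [1, 6] / [2] / [3] / [4] / [5]
  Insert 7 (step 7): P = [1, 5, 7] / [2] / [3] / [4] / [6];  Q = [1, 6, 7] / [2] / [3] / [4] / [5]
Final shape: (3, 1, 1, 1, 1).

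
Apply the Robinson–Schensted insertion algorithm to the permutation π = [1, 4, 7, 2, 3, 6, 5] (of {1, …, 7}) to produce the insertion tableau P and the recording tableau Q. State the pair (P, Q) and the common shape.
P = [1, 2, 3, 5] / [4, 6] / [7];  Q = [1, 2, 3, 6] / [4, 5] / [7];  common shape = (4, 2, 1)

Row-insert the values π_1, π_2, … into P one at a time, bumping the leftmost entry strictly greater than the inserted value down to the next row. The recording tableau Q records, in position (i, j), the step at which that cell was added to P.
  Insert 1 (step 1): P = [1];  Q = [1]
  Insert 4 (step 2): P = [1, 4];  Q = [1, 2]
  Insert 7 (step 3): P = [1, 4, 7];  Q = [1, 2, 3]
  Insert 2 (step 4): P = [1, 2, 7] / [4];  Q = [1, 2, 3] / [4]
  Insert 3 (step 5): P = [1, 2, 3] / [4, 7];  Q = [1, 2, 3] / [4, 5]
  Insert 6 (step 6): P = [1, 2, 3, 6] / [4, 7];  Q = [1, 2, 3, 6] / [4, 5]
  Insert 5 (step 7): P = [1, 2, 3, 5] / [4, 6] / [7];  Q = [1, 2, 3, 6] / [4, 5] / [7]
Final shape: (4, 2, 1).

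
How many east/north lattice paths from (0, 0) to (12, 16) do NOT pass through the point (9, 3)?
Number of paths = 30298555

Total paths from (0, 0) to (12, 16): C(28, 12) = 30421755. Paths through (9, 3): (paths (0, 0) → (9, 3)) × (paths (9, 3) → (12, 16)) = C(12, 9) · C(16, 3) = 220 · 560 = 123200. Avoidance count = 30421755 − 123200 = 30298555.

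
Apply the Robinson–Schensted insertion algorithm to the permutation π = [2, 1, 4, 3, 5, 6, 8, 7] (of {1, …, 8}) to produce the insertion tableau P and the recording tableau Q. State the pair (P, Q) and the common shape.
P = [1, 3, 5, 6, 7] / [2, 4, 8];  Q = [1, 3, 5, 6, 7] / [2, 4, 8];  common shape = (5, 3)

Row-insert the values π_1, π_2, … into P one at a time, bumping the leftmost entry strictly greater than the inserted value down to the next row. The recording tableau Q records, in position (i, j), the step at which that cell was added to P.
  Insert 2 (step 1): P = [2];  Q = [1]
  Insert 1 (step 2): P = [1] / [2];  Q = [1] / [2]
  Insert 4 (step 3): P = [1, 4] / [2];  Q = [1, 3] / [2]
  Insert 3 (step 4): P = [1, 3] / [2, 4];  Q = [1, 3] / [2, 4]
  Insert 5 (step 5): P = [1, 3, 5] / [2, 4];  Q = [1, 3, 5] / [2, 4]
  Insert 6 (step 6): P = [1, 3, 5, 6] / [2, 4];  Q = [1, 3, 5, 6] / [2, 4]
  Insert 8 (step 7): P = [1, 3, 5, 6, 8] / [2, 4];  Q = [1, 3, 5, 6, 7] / [2, 4]
  Insert 7 (step 8): P = [1, 3, 5, 6, 7] / [2, 4, 8];  Q = [1, 3, 5, 6, 7] / [2, 4, 8]
Final shape: (5, 3).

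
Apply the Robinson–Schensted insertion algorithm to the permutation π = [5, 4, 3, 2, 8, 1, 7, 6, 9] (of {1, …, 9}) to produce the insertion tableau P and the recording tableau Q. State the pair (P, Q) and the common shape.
P = [1, 6, 9] / [2, 7] / [3, 8] / [4] / [5];  Q = [1, 5, 9] / [2, 7] / [3, 8] / [4] / [6];  common shape = (3, 2, 2, 1, 1)

Row-insert the values π_1, π_2, … into P one at a time, bumping the leftmost entry strictly greater than the inserted value down to the next row. The recording tableau Q records, in position (i, j), the step at which that cell was added to P.
  Insert 5 (step 1): P = [5];  Q = [1]
  Insert 4 (step 2): P = [4] / [5];  Q = [1] / [2]
  Insert 3 (step 3): P = [3] / [4] / [5];  Q = [1] / [2] / [3]
  Insert 2 (step 4): P = [2] / [3] / [4] / [5];  Q = [1] / [2] / [3] / [4]
  Insert 8 (step 5): P = [2, 8] / [3] / [4] / [5];  Q = [1, 5] / [2] / [3] / [4]
  Insert 1 (step 6): P = [1, 8] / [2] / [3] / [4] / [5];  Q = [1, 5] / [2] / [3] / [4] / [6]
  Insert 7 (step 7): P = [1, 7] / [2, 8] / [3] / [4] / [5];  Q = [1, 5] / [2, 7] / [3] / [4] / [6]
  Insert 6 (step 8): P = [1, 6] / [2, 7] / [3, 8] / [4] / [5];  Q = [1, 5] / [2, 7] / [3, 8] / [4] / [6]
  Insert 9 (step 9): P = [1, 6, 9] / [2, 7] / [3, 8] / [4] / [5];  Q = [1, 5, 9] / [2, 7] / [3, 8] / [4] / [6]
Final shape: (3, 2, 2, 1, 1).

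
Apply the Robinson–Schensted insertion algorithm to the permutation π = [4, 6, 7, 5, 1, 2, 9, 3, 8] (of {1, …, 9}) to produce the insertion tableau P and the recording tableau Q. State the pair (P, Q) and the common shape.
P = [1, 2, 3, 8] / [4, 5, 7, 9] / [6];  Q = [1, 2, 3, 7] / [4, 6, 8, 9] / [5];  common shape = (4, 4, 1)

Row-insert the values π_1, π_2, … into P one at a time, bumping the leftmost entry strictly greater than the inserted value down to the next row. The recording tableau Q records, in position (i, j), the step at which that cell was added to P.
  Insert 4 (step 1): P = [4];  Q = [1]
  Insert 6 (step 2): P = [4, 6];  Q = [1, 2]
  Insert 7 (step 3): P = [4, 6, 7];  Q = [1, 2, 3]
  Insert 5 (step 4): P = [4, 5, 7] / [6];  Q = [1, 2, 3] / [4]
  Insert 1 (step 5): P = [1, 5, 7] / [4] / [6];  Q = [1, 2, 3] / [4] / [5]
  Insert 2 (step 6): P = [1, 2, 7] / [4, 5] / [6];  Q = [1, 2, 3] / [4, 6] / [5]
  Insert 9 (step 7): P = [1, 2, 7, 9] / [4, 5] / [6];  Q = [1, 2, 3, 7] / [4, 6] / [5]
  Insert 3 (step 8): P = [1, 2, 3, 9] / [4, 5, 7] / [6];  Q = [1, 2, 3, 7] / [4, 6, 8] / [5]
  Insert 8 (step 9): P = [1, 2, 3, 8] / [4, 5, 7, 9] / [6];  Q = [1, 2, 3, 7] / [4, 6, 8, 9] / [5]
Final shape: (4, 4, 1).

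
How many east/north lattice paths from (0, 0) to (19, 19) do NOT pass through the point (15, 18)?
Number of paths = 30159472200

Total paths from (0, 0) to (19, 19): C(38, 19) = 35345263800. Paths through (15, 18): (paths (0, 0) → (15, 18)) × (paths (15, 18) → (19, 19)) = C(33, 15) · C(5, 4) = 1037158320 · 5 = 5185791600. Avoidance count = 35345263800 − 5185791600 = 30159472200.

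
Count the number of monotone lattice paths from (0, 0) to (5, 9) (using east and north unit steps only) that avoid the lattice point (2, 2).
Number of paths = 1282

Total paths from (0, 0) to (5, 9): C(14, 5) = 2002. Paths through (2, 2): (paths (0, 0) → (2, 2)) × (paths (2, 2) → (5, 9)) = C(4, 2) · C(10, 3) = 6 · 120 = 720. Avoidance count = 2002 − 720 = 1282.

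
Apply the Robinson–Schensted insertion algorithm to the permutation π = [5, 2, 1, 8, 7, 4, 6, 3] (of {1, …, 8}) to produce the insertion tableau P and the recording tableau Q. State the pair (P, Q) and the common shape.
P = [1, 3, 6] / [2, 4] / [5, 7] / [8];  Q = [1, 4, 7] / [2, 5] / [3, 6] / [8];  common shape = (3, 2, 2, 1)

Row-insert the values π_1, π_2, … into P one at a time, bumping the leftmost entry strictly greater than the inserted value down to the next row. The recording tableau Q records, in position (i, j), the step at which that cell was added to P.
  Insert 5 (step 1): P = [5];  Q = [1]
  Insert 2 (step 2): P = [2] / [5];  Q = [1] / [2]
  Insert 1 (step 3): P = [1] / [2] / [5];  Q = [1] / [2] / [3]
  Insert 8 (step 4): P = [1, 8] / [2] / [5];  Q = [1, 4] / [2] / [3]
  Insert 7 (step 5): P = [1, 7] / [2, 8] / [5];  Q = [1, 4] / [2, 5] / [3]
  Insert 4 (step 6): P = [1, 4] / [2, 7] / [5, 8];  Q = [1, 4] / [2, 5] / [3, 6]
  Insert 6 (step 7): P = [1, 4, 6] / [2, 7] / [5, 8];  Q = [1, 4, 7] / [2, 5] / [3, 6]
  Insert 3 (step 8): P = [1, 3, 6] / [2, 4] / [5, 7] / [8];  Q = [1, 4, 7] / [2, 5] / [3, 6] / [8]
Final shape: (3, 2, 2, 1).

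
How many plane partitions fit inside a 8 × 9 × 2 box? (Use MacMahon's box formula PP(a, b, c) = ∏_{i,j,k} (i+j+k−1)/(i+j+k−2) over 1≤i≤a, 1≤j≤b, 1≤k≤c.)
PP(8, 9, 2) = 118195220

Evaluate the triple product over i = 1..8, j = 1..9, k = 1..2. The factors are (2/1) · (3/2) · (3/2) · (4/3) · (4/3) · (5/4) · (5/4) · (6/5) · … (144 factors total). The numerators and denominators telescope so the product is an integer; carrying out the multiplication exactly gives PP(8, 9, 2) = 118195220.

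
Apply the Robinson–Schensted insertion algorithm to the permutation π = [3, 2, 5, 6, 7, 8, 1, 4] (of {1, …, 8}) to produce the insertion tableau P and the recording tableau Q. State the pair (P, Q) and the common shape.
P = [1, 4, 6, 7, 8] / [2, 5] / [3];  Q = [1, 3, 4, 5, 6] / [2, 8] / [7];  common shape = (5, 2, 1)

Row-insert the values π_1, π_2, … into P one at a time, bumping the leftmost entry strictly greater than the inserted value down to the next row. The recording tableau Q records, in position (i, j), the step at which that cell was added to P.
  Insert 3 (step 1): P = [3];  Q = [1]
  Insert 2 (step 2): P = [2] / [3];  Q = [1] / [2]
  Insert 5 (step 3): P = [2, 5] / [3];  Q = [1, 3] / [2]
  Insert 6 (step 4): P = [2, 5, 6] / [3];  Q = [1, 3, 4] / [2]
  Insert 7 (step 5): P = [2, 5, 6, 7] / [3];  Q = [1, 3, 4, 5] / [2]
  Insert 8 (step 6): P = [2, 5, 6, 7, 8] / [3];  Q = [1, 3, 4, 5, 6] / [2]
  Insert 1 (step 7): P = [1, 5, 6, 7, 8] / [2] / [3];  Q = [1, 3, 4, 5, 6] / [2] / [7]
  Insert 4 (step 8): P = [1, 4, 6, 7, 8] / [2, 5] / [3];  Q = [1, 3, 4, 5, 6] / [2, 8] / [7]
Final shape: (5, 2, 1).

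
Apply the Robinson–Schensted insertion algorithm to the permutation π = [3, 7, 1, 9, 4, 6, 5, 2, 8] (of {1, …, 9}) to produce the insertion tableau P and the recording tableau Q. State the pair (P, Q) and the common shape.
P = [1, 2, 5, 8] / [3, 4, 9] / [6] / [7];  Q = [1, 2, 4, 9] / [3, 5, 6] / [7] / [8];  common shape = (4, 3, 1, 1)

Row-insert the values π_1, π_2, … into P one at a time, bumping the leftmost entry strictly greater than the inserted value down to the next row. The recording tableau Q records, in position (i, j), the step at which that cell was added to P.
  Insert 3 (step 1): P = [3];  Q = [1]
  Insert 7 (step 2): P = [3, 7];  Q = [1, 2]
  Insert 1 (step 3): P = [1, 7] / [3];  Q = [1, 2] / [3]
  Insert 9 (step 4): P = [1, 7, 9] / [3];  Q = [1, 2, 4] / [3]
  Insert 4 (step 5): P = [1, 4, 9] / [3, 7];  Q = [1, 2, 4] / [3, 5]
  Insert 6 (step 6): P = [1, 4, 6] / [3, 7, 9];  Q = [1, 2, 4] / [3, 5, 6]
  Insert 5 (step 7): P = [1, 4, 5] / [3, 6, 9] / [7];  Q = [1, 2, 4] / [3, 5, 6] / [7]
  Insert 2 (step 8): P = [1, 2, 5] / [3, 4, 9] / [6] / [7];  Q = [1, 2, 4] / [3, 5, 6] / [7] / [8]
  Insert 8 (step 9): P = [1, 2, 5, 8] / [3, 4, 9] / [6] / [7];  Q = [1, 2, 4, 9] / [3, 5, 6] / [7] / [8]
Final shape: (4, 3, 1, 1).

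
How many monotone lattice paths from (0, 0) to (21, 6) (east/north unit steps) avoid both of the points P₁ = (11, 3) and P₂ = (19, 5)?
Number of paths = 113534

Inclusion–exclusion. Total paths: C(27, 21) = 296010. Through P₁: C(14, 11)·C(13, 10) = 104104. Through P₂: C(24, 19)·C(3, 2) = 127512. Since P₁ is strictly southwest of P₂, a monotone path through both must visit P₁ then P₂; paths through both = C(14, 11)·C(10, 8)·C(3, 2) = 49140. Avoid both = 296010 − 104104 − 127512 + 49140 = 113534.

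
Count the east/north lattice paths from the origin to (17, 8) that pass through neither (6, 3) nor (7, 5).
Number of paths = 560223

Inclusion–exclusion. Total paths: C(25, 17) = 1081575. Through P₁: C(9, 6)·C(16, 11) = 366912. Through P₂: C(12, 7)·C(13, 10) = 226512. Since P₁ is strictly southwest of P₂, a monotone path through both must visit P₁ then P₂; paths through both = C(9, 6)·C(3, 1)·C(13, 10) = 72072. Avoid both = 1081575 − 366912 − 226512 + 72072 = 560223.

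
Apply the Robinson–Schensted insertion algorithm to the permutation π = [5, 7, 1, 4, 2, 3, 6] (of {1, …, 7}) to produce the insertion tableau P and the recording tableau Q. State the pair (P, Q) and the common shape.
P = [1, 2, 3, 6] / [4, 7] / [5];  Q = [1, 2, 6, 7] / [3, 4] / [5];  common shape = (4, 2, 1)

Row-insert the values π_1, π_2, … into P one at a time, bumping the leftmost entry strictly greater than the inserted value down to the next row. The recording tableau Q records, in position (i, j), the step at which that cell was added to P.
  Insert 5 (step 1): P = [5];  Q = [1]
  Insert 7 (step 2): P = [5, 7];  Q = [1, 2]
  Insert 1 (step 3): P = [1, 7] / [5];  Q = [1, 2] / [3]
  Insert 4 (step 4): P = [1, 4] / [5, 7];  Q = [1, 2] / [3, 4]
  Insert 2 (step 5): P = [1, 2] / [4, 7] / [5];  Q = [1, 2] / [3, 4] / [5]
  Insert 3 (step 6): P = [1, 2, 3] / [4, 7] / [5];  Q = [1, 2, 6] / [3, 4] / [5]
  Insert 6 (step 7): P = [1, 2, 3, 6] / [4, 7] / [5];  Q = [1, 2, 6, 7] / [3, 4] / [5]
Final shape: (4, 2, 1).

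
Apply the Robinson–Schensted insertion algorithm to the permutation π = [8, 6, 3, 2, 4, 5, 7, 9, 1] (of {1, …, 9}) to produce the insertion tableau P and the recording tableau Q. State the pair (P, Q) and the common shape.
P = [1, 4, 5, 7, 9] / [2] / [3] / [6] / [8];  Q = [1, 5, 6, 7, 8] / [2] / [3] / [4] / [9];  common shape = (5, 1, 1, 1, 1)

Row-insert the values π_1, π_2, … into P one at a time, bumping the leftmost entry strictly greater than the inserted value down to the next row. The recording tableau Q records, in position (i, j), the step at which that cell was added to P.
  Insert 8 (step 1): P = [8];  Q = [1]
  Insert 6 (step 2): P = [6] / [8];  Q = [1] / [2]
  Insert 3 (step 3): P = [3] / [6] / [8];  Q = [1] / [2] / [3]
  Insert 2 (step 4): P = [2] / [3] / [6] / [8];  Q = [1] / [2] / [3] / [4]
  Insert 4 (step 5): P = [2, 4] / [3] / [6] / [8];  Q = [1, 5] / [2] / [3] / [4]
  Insert 5 (step 6): P = [2, 4, 5] / [3] / [6] / [8];  Q = [1, 5, 6] / [2] / [3] / [4]
  Insert 7 (step 7): P = [2, 4, 5, 7] / [3] / [6] / [8];  Q = [1, 5, 6, 7] / [2] / [3] / [4]
  Insert 9 (step 8): P = [2, 4, 5, 7, 9] / [3] / [6] / [8];  Q = [1, 5, 6, 7, 8] / [2] / [3] / [4]
  Insert 1 (step 9): P = [1, 4, 5, 7, 9] / [2] / [3] / [6] / [8];  Q = [1, 5, 6, 7, 8] / [2] / [3] / [4] / [9]
Final shape: (5, 1, 1, 1, 1).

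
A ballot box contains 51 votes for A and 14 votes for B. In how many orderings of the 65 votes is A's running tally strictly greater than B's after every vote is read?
Strict-lead orderings = 34718841146592

Total orderings of the 65 votes with 51 for A: C(65, 51) = 60992558771040. By the Bertrand ballot formula (Cycle Lemma / reflection principle), the number of orderings in which A is strictly ahead of B throughout is (p − q)/(p + q) · C(p + q, p) = (51 − 14)/(51 + 14) · 60992558771040 = 34718841146592.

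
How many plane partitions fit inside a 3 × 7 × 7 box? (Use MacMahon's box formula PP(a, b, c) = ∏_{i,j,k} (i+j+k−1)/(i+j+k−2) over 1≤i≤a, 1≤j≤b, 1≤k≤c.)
PP(3, 7, 7) = 877262100

Evaluate the triple product over i = 1..3, j = 1..7, k = 1..7. The factors are (2/1) · (3/2) · (4/3) · (5/4) · (6/5) · (7/6) · (8/7) · (3/2) · … (147 factors total). The numerators and denominators telescope so the product is an integer; carrying out the multiplication exactly gives PP(3, 7, 7) = 877262100.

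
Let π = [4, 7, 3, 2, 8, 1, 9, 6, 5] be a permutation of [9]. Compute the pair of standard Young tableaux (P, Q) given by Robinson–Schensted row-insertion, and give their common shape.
P = [1, 5, 8, 9] / [2, 6] / [3, 7] / [4];  Q = [1, 2, 5, 7] / [3, 8] / [4, 9] / [6];  common shape = (4, 2, 2, 1)

Row-insert the values π_1, π_2, … into P one at a time, bumping the leftmost entry strictly greater than the inserted value down to the next row. The recording tableau Q records, in position (i, j), the step at which that cell was added to P.
  Insert 4 (step 1): P = [4];  Q = [1]
  Insert 7 (step 2): P = [4, 7];  Q = [1, 2]
  Insert 3 (step 3): P = [3, 7] / [4];  Q = [1, 2] / [3]
  Insert 2 (step 4): P = [2, 7] / [3] / [4];  Q = [1, 2] / [3] / [4]
  Insert 8 (step 5): P = [2, 7, 8] / [3] / [4];  Q = [1, 2, 5] / [3] / [4]
  Insert 1 (step 6): P = [1, 7, 8] / [2] / [3] / [4];  Q = [1, 2, 5] / [3] / [4] / [6]
  Insert 9 (step 7): P = [1, 7, 8, 9] / [2] / [3] / [4];  Q = [1, 2, 5, 7] / [3] / [4] / [6]
  Insert 6 (step 8): P = [1, 6, 8, 9] / [2, 7] / [3] / [4];  Q = [1, 2, 5, 7] / [3, 8] / [4] / [6]
  Insert 5 (step 9): P = [1, 5, 8, 9] / [2, 6] / [3, 7] / [4];  Q = [1, 2, 5, 7] / [3, 8] / [4, 9] / [6]
Final shape: (4, 2, 2, 1).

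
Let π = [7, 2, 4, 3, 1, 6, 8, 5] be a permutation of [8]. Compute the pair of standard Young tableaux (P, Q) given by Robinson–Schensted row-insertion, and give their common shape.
P = [1, 3, 5, 8] / [2, 6] / [4] / [7];  Q = [1, 3, 6, 7] / [2, 8] / [4] / [5];  common shape = (4, 2, 1, 1)

Row-insert the values π_1, π_2, … into P one at a time, bumping the leftmost entry strictly greater than the inserted value down to the next row. The recording tableau Q records, in position (i, j), the step at which that cell was added to P.
  Insert 7 (step 1): P = [7];  Q = [1]
  Insert 2 (step 2): P = [2] / [7];  Q = [1] / [2]
  Insert 4 (step 3): P = [2, 4] / [7];  Q = [1, 3] / [2]
  Insert 3 (step 4): P = [2, 3] / [4] / [7];  Q = [1, 3] / [2] / [4]
  Insert 1 (step 5): P = [1, 3] / [2] / [4] / [7];  Q = [1, 3] / [2] / [4] / [5]
  Insert 6 (step 6): P = [1, 3, 6] / [2] / [4] / [7];  Q = [1, 3, 6] / [2] / [4] / [5]
  Insert 8 (step 7): P = [1, 3, 6, 8] / [2] / [4] / [7];  Q = [1, 3, 6, 7] / [2] / [4] / [5]
  Insert 5 (step 8): P = [1, 3, 5, 8] / [2, 6] / [4] / [7];  Q = [1, 3, 6, 7] / [2, 8] / [4] / [5]
Final shape: (4, 2, 1, 1).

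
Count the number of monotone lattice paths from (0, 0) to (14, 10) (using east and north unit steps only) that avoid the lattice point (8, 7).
Number of paths = 1420716

Total paths from (0, 0) to (14, 10): C(24, 14) = 1961256. Paths through (8, 7): (paths (0, 0) → (8, 7)) × (paths (8, 7) → (14, 10)) = C(15, 8) · C(9, 6) = 6435 · 84 = 540540. Avoidance count = 1961256 − 540540 = 1420716.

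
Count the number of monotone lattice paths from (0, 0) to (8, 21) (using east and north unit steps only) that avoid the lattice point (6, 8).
Number of paths = 3976830

Total paths from (0, 0) to (8, 21): C(29, 8) = 4292145. Paths through (6, 8): (paths (0, 0) → (6, 8)) × (paths (6, 8) → (8, 21)) = C(14, 6) · C(15, 2) = 3003 · 105 = 315315. Avoidance count = 4292145 − 315315 = 3976830.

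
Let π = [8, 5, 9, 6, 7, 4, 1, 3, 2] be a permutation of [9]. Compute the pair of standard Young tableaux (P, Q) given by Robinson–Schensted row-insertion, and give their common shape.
P = [1, 2, 7] / [3, 6] / [4, 9] / [5] / [8];  Q = [1, 3, 5] / [2, 4] / [6, 8] / [7] / [9];  common shape = (3, 2, 2, 1, 1)

Row-insert the values π_1, π_2, … into P one at a time, bumping the leftmost entry strictly greater than the inserted value down to the next row. The recording tableau Q records, in position (i, j), the step at which that cell was added to P.
  Insert 8 (step 1): P = [8];  Q = [1]
  Insert 5 (step 2): P = [5] / [8];  Q = [1] / [2]
  Insert 9 (step 3): P = [5, 9] / [8];  Q = [1, 3] / [2]
  Insert 6 (step 4): P = [5, 6] / [8, 9];  Q = [1, 3] / [2, 4]
  Insert 7 (step 5): P = [5, 6, 7] / [8, 9];  Q = [1, 3, 5] / [2, 4]
  Insert 4 (step 6): P = [4, 6, 7] / [5, 9] / [8];  Q = [1, 3, 5] / [2, 4] / [6]
  Insert 1 (step 7): P = [1, 6, 7] / [4, 9] / [5] / [8];  Q = [1, 3, 5] / [2, 4] / [6] / [7]
  Insert 3 (step 8): P = [1, 3, 7] / [4, 6] / [5, 9] / [8];  Q = [1, 3, 5] / [2, 4] / [6, 8] / [7]
  Insert 2 (step 9): P = [1, 2, 7] / [3, 6] / [4, 9] / [5] / [8];  Q = [1, 3, 5] / [2, 4] / [6, 8] / [7] / [9]
Final shape: (3, 2, 2, 1, 1).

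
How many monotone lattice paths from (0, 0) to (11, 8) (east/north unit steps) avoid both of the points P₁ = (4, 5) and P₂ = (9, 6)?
Number of paths = 34968

Inclusion–exclusion. Total paths: C(19, 11) = 75582. Through P₁: C(9, 4)·C(10, 7) = 15120. Through P₂: C(15, 9)·C(4, 2) = 30030. Since P₁ is strictly southwest of P₂, a monotone path through both must visit P₁ then P₂; paths through both = C(9, 4)·C(6, 5)·C(4, 2) = 4536. Avoid both = 75582 − 15120 − 30030 + 4536 = 34968.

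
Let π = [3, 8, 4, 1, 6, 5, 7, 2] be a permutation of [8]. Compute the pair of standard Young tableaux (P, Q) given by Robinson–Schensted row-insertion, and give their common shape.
P = [1, 2, 5, 7] / [3, 4] / [6] / [8];  Q = [1, 2, 5, 7] / [3, 6] / [4] / [8];  common shape = (4, 2, 1, 1)

Row-insert the values π_1, π_2, … into P one at a time, bumping the leftmost entry strictly greater than the inserted value down to the next row. The recording tableau Q records, in position (i, j), the step at which that cell was added to P.
  Insert 3 (step 1): P = [3];  Q = [1]
  Insert 8 (step 2): P = [3, 8];  Q = [1, 2]
  Insert 4 (step 3): P = [3, 4] / [8];  Q = [1, 2] / [3]
  Insert 1 (step 4): P = [1, 4] / [3] / [8];  Q = [1, 2] / [3] / [4]
  Insert 6 (step 5): P = [1, 4, 6] / [3] / [8];  Q = [1, 2, 5] / [3] / [4]
  Insert 5 (step 6): P = [1, 4, 5] / [3, 6] / [8];  Q = [1, 2, 5] / [3, 6] / [4]
  Insert 7 (step 7): P = [1, 4, 5, 7] / [3, 6] / [8];  Q = [1, 2, 5, 7] / [3, 6] / [4]
  Insert 2 (step 8): P = [1, 2, 5, 7] / [3, 4] / [6] / [8];  Q = [1, 2, 5, 7] / [3, 6] / [4] / [8]
Final shape: (4, 2, 1, 1).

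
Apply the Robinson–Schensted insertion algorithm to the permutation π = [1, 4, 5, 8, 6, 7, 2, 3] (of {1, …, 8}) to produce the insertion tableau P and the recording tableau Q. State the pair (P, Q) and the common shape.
P = [1, 2, 3, 6, 7] / [4, 5] / [8];  Q = [1, 2, 3, 4, 6] / [5, 8] / [7];  common shape = (5, 2, 1)

Row-insert the values π_1, π_2, … into P one at a time, bumping the leftmost entry strictly greater than the inserted value down to the next row. The recording tableau Q records, in position (i, j), the step at which that cell was added to P.
  Insert 1 (step 1): P = [1];  Q = [1]
  Insert 4 (step 2): P = [1, 4];  Q = [1, 2]
  Insert 5 (step 3): P = [1, 4, 5];  Q = [1, 2, 3]
  Insert 8 (step 4): P = [1, 4, 5, 8];  Q = [1, 2, 3, 4]
  Insert 6 (step 5): P = [1, 4, 5, 6] / [8];  Q = [1, 2, 3, 4] / [5]
  Insert 7 (step 6): P = [1, 4, 5, 6, 7] / [8];  Q = [1, 2, 3, 4, 6] / [5]
  Insert 2 (step 7): P = [1, 2, 5, 6, 7] / [4] / [8];  Q = [1, 2, 3, 4, 6] / [5] / [7]
  Insert 3 (step 8): P = [1, 2, 3, 6, 7] / [4, 5] / [8];  Q = [1, 2, 3, 4, 6] / [5, 8] / [7]
Final shape: (5, 2, 1).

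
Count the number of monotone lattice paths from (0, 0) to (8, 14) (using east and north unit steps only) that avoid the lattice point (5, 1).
Number of paths = 316410

Total paths from (0, 0) to (8, 14): C(22, 8) = 319770. Paths through (5, 1): (paths (0, 0) → (5, 1)) × (paths (5, 1) → (8, 14)) = C(6, 5) · C(16, 3) = 6 · 560 = 3360. Avoidance count = 319770 − 3360 = 316410.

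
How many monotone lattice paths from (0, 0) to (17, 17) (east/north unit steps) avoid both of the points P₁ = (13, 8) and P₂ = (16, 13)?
Number of paths = 1905768495

Inclusion–exclusion. Total paths: C(34, 17) = 2333606220. Through P₁: C(21, 13)·C(13, 4) = 145495350. Through P₂: C(29, 16)·C(5, 1) = 339319575. Since P₁ is strictly southwest of P₂, a monotone path through both must visit P₁ then P₂; paths through both = C(21, 13)·C(8, 3)·C(5, 1) = 56977200. Avoid both = 2333606220 − 145495350 − 339319575 + 56977200 = 1905768495.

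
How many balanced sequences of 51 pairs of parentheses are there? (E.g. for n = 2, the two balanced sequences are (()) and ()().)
C_51 = 7684785670514316385230816156

These balanced parentheses are counted by the Catalan number C_n = (1/(n + 1)) · C(2n, n). For n = 51: C_51 = (1/52) · C(102, 51) = 399608854866744452032002440112/52 = 7684785670514316385230816156.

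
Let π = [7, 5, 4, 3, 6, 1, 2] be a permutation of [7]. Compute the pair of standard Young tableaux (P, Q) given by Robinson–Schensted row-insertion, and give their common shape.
P = [1, 2] / [3, 6] / [4] / [5] / [7];  Q = [1, 5] / [2, 7] / [3] / [4] / [6];  common shape = (2, 2, 1, 1, 1)

Row-insert the values π_1, π_2, … into P one at a time, bumping the leftmost entry strictly greater than the inserted value down to the next row. The recording tableau Q records, in position (i, j), the step at which that cell was added to P.
  Insert 7 (step 1): P = [7];  Q = [1]
  Insert 5 (step 2): P = [5] / [7];  Q = [1] / [2]
  Insert 4 (step 3): P = [4] / [5] / [7];  Q = [1] / [2] / [3]
  Insert 3 (step 4): P = [3] / [4] / [5] / [7];  Q = [1] / [2] / [3] / [4]
  Insert 6 (step 5): P = [3, 6] / [4] / [5] / [7];  Q = [1, 5] / [2] / [3] / [4]
  Insert 1 (step 6): P = [1, 6] / [3] / [4] / [5] / [7];  Q = [1, 5] / [2] / [3] / [4] / [6]
  Insert 2 (step 7): P = [1, 2] / [3, 6] / [4] / [5] / [7];  Q = [1, 5] / [2, 7] / [3] / [4] / [6]
Final shape: (2, 2, 1, 1, 1).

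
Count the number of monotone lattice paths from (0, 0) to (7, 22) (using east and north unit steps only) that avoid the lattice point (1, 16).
Number of paths = 1545072

Total paths from (0, 0) to (7, 22): C(29, 7) = 1560780. Paths through (1, 16): (paths (0, 0) → (1, 16)) × (paths (1, 16) → (7, 22)) = C(17, 1) · C(12, 6) = 17 · 924 = 15708. Avoidance count = 1560780 − 15708 = 1545072.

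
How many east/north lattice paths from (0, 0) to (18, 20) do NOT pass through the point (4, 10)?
Number of paths = 31614783354

Total paths from (0, 0) to (18, 20): C(38, 18) = 33578000610. Paths through (4, 10): (paths (0, 0) → (4, 10)) × (paths (4, 10) → (18, 20)) = C(14, 4) · C(24, 14) = 1001 · 1961256 = 1963217256. Avoidance count = 33578000610 − 1963217256 = 31614783354.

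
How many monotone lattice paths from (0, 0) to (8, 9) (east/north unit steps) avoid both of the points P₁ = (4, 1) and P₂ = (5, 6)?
Number of paths = 13195

Inclusion–exclusion. Total paths: C(17, 8) = 24310. Through P₁: C(5, 4)·C(12, 4) = 2475. Through P₂: C(11, 5)·C(6, 3) = 9240. Since P₁ is strictly southwest of P₂, a monotone path through both must visit P₁ then P₂; paths through both = C(5, 4)·C(6, 1)·C(6, 3) = 600. Avoid both = 24310 − 2475 − 9240 + 600 = 13195.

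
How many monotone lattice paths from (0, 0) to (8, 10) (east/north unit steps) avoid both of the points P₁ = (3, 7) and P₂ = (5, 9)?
Number of paths = 31910

Inclusion–exclusion. Total paths: C(18, 8) = 43758. Through P₁: C(10, 3)·C(8, 5) = 6720. Through P₂: C(14, 5)·C(4, 3) = 8008. Since P₁ is strictly southwest of P₂, a monotone path through both must visit P₁ then P₂; paths through both = C(10, 3)·C(4, 2)·C(4, 3) = 2880. Avoid both = 43758 − 6720 − 8008 + 2880 = 31910.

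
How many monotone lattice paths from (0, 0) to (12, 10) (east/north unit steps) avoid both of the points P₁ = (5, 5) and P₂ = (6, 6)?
Number of paths = 358862

Inclusion–exclusion. Total paths: C(22, 12) = 646646. Through P₁: C(10, 5)·C(12, 7) = 199584. Through P₂: C(12, 6)·C(10, 6) = 194040. Since P₁ is strictly southwest of P₂, a monotone path through both must visit P₁ then P₂; paths through both = C(10, 5)·C(2, 1)·C(10, 6) = 105840. Avoid both = 646646 − 199584 − 194040 + 105840 = 358862.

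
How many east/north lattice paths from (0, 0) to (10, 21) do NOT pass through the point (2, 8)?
Number of paths = 35195115

Total paths from (0, 0) to (10, 21): C(31, 10) = 44352165. Paths through (2, 8): (paths (0, 0) → (2, 8)) × (paths (2, 8) → (10, 21)) = C(10, 2) · C(21, 8) = 45 · 203490 = 9157050. Avoidance count = 44352165 − 9157050 = 35195115.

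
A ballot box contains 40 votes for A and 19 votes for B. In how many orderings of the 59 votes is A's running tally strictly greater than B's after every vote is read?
Strict-lead orderings = 497337483739635

Total orderings of the 59 votes with 40 for A: C(59, 40) = 1397281501935165. By the Bertrand ballot formula (Cycle Lemma / reflection principle), the number of orderings in which A is strictly ahead of B throughout is (p − q)/(p + q) · C(p + q, p) = (40 − 19)/(40 + 19) · 1397281501935165 = 497337483739635.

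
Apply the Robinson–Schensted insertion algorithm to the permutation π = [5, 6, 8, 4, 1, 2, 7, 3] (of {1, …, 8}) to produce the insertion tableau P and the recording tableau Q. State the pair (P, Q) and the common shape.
P = [1, 2, 3] / [4, 6, 7] / [5, 8];  Q = [1, 2, 3] / [4, 6, 7] / [5, 8];  common shape = (3, 3, 2)

Row-insert the values π_1, π_2, … into P one at a time, bumping the leftmost entry strictly greater than the inserted value down to the next row. The recording tableau Q records, in position (i, j), the step at which that cell was added to P.
  Insert 5 (step 1): P = [5];  Q = [1]
  Insert 6 (step 2): P = [5, 6];  Q = [1, 2]
  Insert 8 (step 3): P = [5, 6, 8];  Q = [1, 2, 3]
  Insert 4 (step 4): P = [4, 6, 8] / [5];  Q = [1, 2, 3] / [4]
  Insert 1 (step 5): P = [1, 6, 8] / [4] / [5];  Q = [1, 2, 3] / [4] / [5]
  Insert 2 (step 6): P = [1, 2, 8] / [4, 6] / [5];  Q = [1, 2, 3] / [4, 6] / [5]
  Insert 7 (step 7): P = [1, 2, 7] / [4, 6, 8] / [5];  Q = [1, 2, 3] / [4, 6, 7] / [5]
  Insert 3 (step 8): P = [1, 2, 3] / [4, 6, 7] / [5, 8];  Q = [1, 2, 3] / [4, 6, 7] / [5, 8]
Final shape: (3, 3, 2).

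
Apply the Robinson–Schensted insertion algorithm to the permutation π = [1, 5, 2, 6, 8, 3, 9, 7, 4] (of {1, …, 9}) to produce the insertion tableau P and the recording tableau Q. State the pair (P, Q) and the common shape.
P = [1, 2, 3, 4, 9] / [5, 6, 7] / [8];  Q = [1, 2, 4, 5, 7] / [3, 6, 8] / [9];  common shape = (5, 3, 1)

Row-insert the values π_1, π_2, … into P one at a time, bumping the leftmost entry strictly greater than the inserted value down to the next row. The recording tableau Q records, in position (i, j), the step at which that cell was added to P.
  Insert 1 (step 1): P = [1];  Q = [1]
  Insert 5 (step 2): P = [1, 5];  Q = [1, 2]
  Insert 2 (step 3): P = [1, 2] / [5];  Q = [1, 2] / [3]
  Insert 6 (step 4): P = [1, 2, 6] / [5];  Q = [1, 2, 4] / [3]
  Insert 8 (step 5): P = [1, 2, 6, 8] / [5];  Q = [1, 2, 4, 5] / [3]
  Insert 3 (step 6): P = [1, 2, 3, 8] / [5, 6];  Q = [1, 2, 4, 5] / [3, 6]
  Insert 9 (step 7): P = [1, 2, 3, 8, 9] / [5, 6];  Q = [1, 2, 4, 5, 7] / [3, 6]
  Insert 7 (step 8): P = [1, 2, 3, 7, 9] / [5, 6, 8];  Q = [1, 2, 4, 5, 7] / [3, 6, 8]
  Insert 4 (step 9): P = [1, 2, 3, 4, 9] / [5, 6, 7] / [8];  Q = [1, 2, 4, 5, 7] / [3, 6, 8] / [9]
Final shape: (5, 3, 1).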